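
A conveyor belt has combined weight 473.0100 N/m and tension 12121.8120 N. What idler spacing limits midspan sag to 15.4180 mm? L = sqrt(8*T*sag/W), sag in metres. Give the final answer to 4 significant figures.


sag = 15.4180/1000 = 0.015418 m
L = sqrt(8 * 12121.8120 * 0.015418 / 473.0100)
L = 1.778 m


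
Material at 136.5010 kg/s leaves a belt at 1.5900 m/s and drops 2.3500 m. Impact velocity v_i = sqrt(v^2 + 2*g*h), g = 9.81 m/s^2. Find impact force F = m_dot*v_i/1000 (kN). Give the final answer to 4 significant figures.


v_i = sqrt(1.5900^2 + 2*9.81*2.3500) = 6.97389 m/s
F = 136.5010 * 6.97389 / 1000
F = 0.9519 kN


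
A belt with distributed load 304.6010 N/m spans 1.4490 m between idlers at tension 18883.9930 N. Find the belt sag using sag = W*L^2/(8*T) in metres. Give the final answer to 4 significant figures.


sag = 304.6010 * 1.4490^2 / (8 * 18883.9930)
sag = 0.004233 m


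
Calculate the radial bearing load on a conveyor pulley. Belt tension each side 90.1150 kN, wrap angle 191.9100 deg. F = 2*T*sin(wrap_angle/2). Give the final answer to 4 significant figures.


F = 2 * 90.1150 * sin(191.9100/2 deg)
F = 179.3 kN


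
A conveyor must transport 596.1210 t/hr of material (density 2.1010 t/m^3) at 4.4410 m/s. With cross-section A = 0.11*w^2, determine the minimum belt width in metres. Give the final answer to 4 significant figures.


A_req = 596.1210 / (4.4410 * 2.1010 * 3600) = 0.017747 m^2
w = sqrt(0.017747 / 0.11)
w = 0.4017 m


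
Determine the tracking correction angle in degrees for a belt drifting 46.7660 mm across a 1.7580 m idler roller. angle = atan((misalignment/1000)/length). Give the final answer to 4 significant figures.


misalign_m = 46.7660 / 1000 = 0.046766 m
angle = atan(0.046766 / 1.7580)
angle = 1.524 deg


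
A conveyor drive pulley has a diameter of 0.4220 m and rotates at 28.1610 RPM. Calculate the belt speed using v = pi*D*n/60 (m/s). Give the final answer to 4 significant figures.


v = pi * 0.4220 * 28.1610 / 60
v = 0.6222 m/s


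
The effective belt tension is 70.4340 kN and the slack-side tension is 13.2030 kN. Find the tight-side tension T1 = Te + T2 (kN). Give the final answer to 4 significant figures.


T1 = Te + T2 = 70.4340 + 13.2030
T1 = 83.64 kN


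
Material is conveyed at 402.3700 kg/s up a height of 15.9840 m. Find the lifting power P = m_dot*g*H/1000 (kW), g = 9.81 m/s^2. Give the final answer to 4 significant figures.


P = 402.3700 * 9.81 * 15.9840 / 1000
P = 63.09 kW


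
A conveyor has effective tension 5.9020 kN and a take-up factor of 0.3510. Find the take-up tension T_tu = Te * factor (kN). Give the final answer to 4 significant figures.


T_tu = 5.9020 * 0.3510
T_tu = 2.072 kN


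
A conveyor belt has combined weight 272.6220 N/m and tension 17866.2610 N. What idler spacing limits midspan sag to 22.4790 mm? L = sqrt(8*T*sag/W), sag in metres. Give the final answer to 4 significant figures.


sag = 22.4790/1000 = 0.022479 m
L = sqrt(8 * 17866.2610 * 0.022479 / 272.6220)
L = 3.433 m


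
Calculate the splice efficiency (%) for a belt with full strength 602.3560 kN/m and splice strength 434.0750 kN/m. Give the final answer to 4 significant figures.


Eff = 434.0750 / 602.3560 * 100
Eff = 72.06 %


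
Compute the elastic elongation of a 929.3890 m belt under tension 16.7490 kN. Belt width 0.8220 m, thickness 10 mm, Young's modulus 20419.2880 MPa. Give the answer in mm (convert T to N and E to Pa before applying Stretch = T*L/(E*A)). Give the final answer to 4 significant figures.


A = 0.8220 * 0.01 = 0.00822 m^2
Stretch = 16.7490*1000 * 929.3890 / (20419.2880e6 * 0.00822) * 1000
Stretch = 92.74 mm


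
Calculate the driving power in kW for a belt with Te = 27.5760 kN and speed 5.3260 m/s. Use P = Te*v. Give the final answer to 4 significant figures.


P = Te * v = 27.5760 * 5.3260
P = 146.9 kW


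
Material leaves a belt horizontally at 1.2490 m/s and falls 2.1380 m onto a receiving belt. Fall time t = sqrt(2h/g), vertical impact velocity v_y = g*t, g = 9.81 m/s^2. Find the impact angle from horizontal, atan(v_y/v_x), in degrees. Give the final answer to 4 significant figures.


t = sqrt(2*2.1380/9.81) = 0.660213 s
v_y = 9.81 * 0.660213 = 6.47669 m/s
angle = atan(6.47669 / 1.2490) = 79.08 deg


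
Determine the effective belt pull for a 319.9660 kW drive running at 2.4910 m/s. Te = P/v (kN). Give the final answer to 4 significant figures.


Te = P / v = 319.9660 / 2.4910
Te = 128.4 kN


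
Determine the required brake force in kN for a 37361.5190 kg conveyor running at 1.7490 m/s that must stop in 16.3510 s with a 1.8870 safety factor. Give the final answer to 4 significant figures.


F = 37361.5190 * 1.7490 / 16.3510 * 1.8870 / 1000
F = 7.541 kN


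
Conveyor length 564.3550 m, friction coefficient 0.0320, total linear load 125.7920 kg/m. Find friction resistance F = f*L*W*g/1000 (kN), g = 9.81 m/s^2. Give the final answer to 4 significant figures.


F = 0.0320 * 564.3550 * 125.7920 * 9.81 / 1000
F = 22.29 kN


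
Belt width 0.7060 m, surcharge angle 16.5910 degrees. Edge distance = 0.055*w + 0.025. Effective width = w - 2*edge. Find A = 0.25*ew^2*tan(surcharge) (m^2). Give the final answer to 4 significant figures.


edge = 0.055*0.7060 + 0.025 = 0.06383 m
ew = 0.7060 - 2*0.06383 = 0.57834 m
A = 0.25 * 0.57834^2 * tan(16.5910 deg)
A = 0.02491 m^2


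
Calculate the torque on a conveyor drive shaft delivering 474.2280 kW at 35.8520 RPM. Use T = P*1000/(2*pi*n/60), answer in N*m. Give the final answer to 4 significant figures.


omega = 2*pi*35.8520/60 = 3.75441 rad/s
T = 474.2280*1000 / 3.75441
T = 126300 N*m


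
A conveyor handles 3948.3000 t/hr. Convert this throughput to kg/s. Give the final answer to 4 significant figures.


m_dot = 3948.3000 * 1000 / 3600
m_dot = 1097 kg/s


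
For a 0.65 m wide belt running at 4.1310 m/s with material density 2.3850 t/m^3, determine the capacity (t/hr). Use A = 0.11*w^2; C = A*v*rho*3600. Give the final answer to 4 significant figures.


A = 0.11 * 0.65^2 = 0.046475 m^2
C = 0.046475 * 4.1310 * 2.3850 * 3600
C = 1648 t/hr


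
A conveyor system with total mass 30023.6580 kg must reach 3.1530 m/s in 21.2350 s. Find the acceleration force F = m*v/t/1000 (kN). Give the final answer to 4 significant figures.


F = 30023.6580 * 3.1530 / 21.2350 / 1000
F = 4.458 kN


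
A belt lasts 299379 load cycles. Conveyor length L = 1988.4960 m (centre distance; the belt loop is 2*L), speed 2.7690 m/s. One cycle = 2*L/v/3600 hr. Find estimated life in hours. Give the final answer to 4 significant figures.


cycle_time = 2 * 1988.4960 / 2.7690 / 3600 = 0.39896 hr
life = 299379 * 0.39896 = 119400 hours


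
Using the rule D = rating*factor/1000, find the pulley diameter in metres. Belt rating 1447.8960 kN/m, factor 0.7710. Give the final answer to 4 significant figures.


D = 1447.8960 * 0.7710 / 1000
D = 1.116 m


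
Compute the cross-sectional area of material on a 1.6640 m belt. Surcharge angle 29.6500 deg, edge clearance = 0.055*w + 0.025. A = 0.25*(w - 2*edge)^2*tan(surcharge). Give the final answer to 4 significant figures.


edge = 0.055*1.6640 + 0.025 = 0.11652 m
ew = 1.6640 - 2*0.11652 = 1.43096 m
A = 0.25 * 1.43096^2 * tan(29.6500 deg)
A = 0.2914 m^2


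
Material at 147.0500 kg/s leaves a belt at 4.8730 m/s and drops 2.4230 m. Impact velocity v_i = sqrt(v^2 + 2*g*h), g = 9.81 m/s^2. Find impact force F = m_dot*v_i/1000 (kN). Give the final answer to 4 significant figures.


v_i = sqrt(4.8730^2 + 2*9.81*2.4230) = 8.44307 m/s
F = 147.0500 * 8.44307 / 1000
F = 1.242 kN


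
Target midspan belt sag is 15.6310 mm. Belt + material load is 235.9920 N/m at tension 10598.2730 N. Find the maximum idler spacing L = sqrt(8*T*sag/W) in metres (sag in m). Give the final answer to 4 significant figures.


sag = 15.6310/1000 = 0.015631 m
L = sqrt(8 * 10598.2730 * 0.015631 / 235.9920)
L = 2.370 m


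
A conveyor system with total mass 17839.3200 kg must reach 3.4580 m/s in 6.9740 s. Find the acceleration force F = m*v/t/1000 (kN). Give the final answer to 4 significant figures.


F = 17839.3200 * 3.4580 / 6.9740 / 1000
F = 8.845 kN


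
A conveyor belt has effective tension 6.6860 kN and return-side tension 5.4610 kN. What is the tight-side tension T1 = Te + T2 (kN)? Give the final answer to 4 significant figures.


T1 = Te + T2 = 6.6860 + 5.4610
T1 = 12.15 kN


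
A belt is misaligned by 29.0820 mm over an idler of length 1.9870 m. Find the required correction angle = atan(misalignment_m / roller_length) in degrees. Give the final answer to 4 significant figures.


misalign_m = 29.0820 / 1000 = 0.029082 m
angle = atan(0.029082 / 1.9870)
angle = 0.8385 deg


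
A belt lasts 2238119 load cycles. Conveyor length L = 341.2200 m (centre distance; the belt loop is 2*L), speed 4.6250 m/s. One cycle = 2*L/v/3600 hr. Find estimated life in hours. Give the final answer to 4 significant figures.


cycle_time = 2 * 341.2200 / 4.6250 / 3600 = 0.0409874 hr
life = 2238119 * 0.0409874 = 91730 hours


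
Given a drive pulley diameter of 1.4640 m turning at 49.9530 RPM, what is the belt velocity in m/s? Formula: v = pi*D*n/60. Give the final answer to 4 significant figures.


v = pi * 1.4640 * 49.9530 / 60
v = 3.829 m/s


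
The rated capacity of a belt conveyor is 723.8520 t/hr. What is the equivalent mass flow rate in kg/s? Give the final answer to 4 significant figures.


m_dot = 723.8520 * 1000 / 3600
m_dot = 201.1 kg/s


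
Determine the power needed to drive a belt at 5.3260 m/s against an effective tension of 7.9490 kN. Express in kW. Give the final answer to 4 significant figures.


P = Te * v = 7.9490 * 5.3260
P = 42.34 kW


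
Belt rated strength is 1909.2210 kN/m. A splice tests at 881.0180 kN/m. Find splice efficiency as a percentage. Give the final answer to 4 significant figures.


Eff = 881.0180 / 1909.2210 * 100
Eff = 46.15 %


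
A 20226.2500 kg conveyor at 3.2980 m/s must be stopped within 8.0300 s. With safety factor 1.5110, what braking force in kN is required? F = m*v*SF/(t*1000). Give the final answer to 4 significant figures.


F = 20226.2500 * 3.2980 / 8.0300 * 1.5110 / 1000
F = 12.55 kN


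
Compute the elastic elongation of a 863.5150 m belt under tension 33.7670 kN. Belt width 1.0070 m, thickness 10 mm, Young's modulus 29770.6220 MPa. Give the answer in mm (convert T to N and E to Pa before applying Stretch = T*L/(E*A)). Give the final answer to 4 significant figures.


A = 1.0070 * 0.01 = 0.01007 m^2
Stretch = 33.7670*1000 * 863.5150 / (29770.6220e6 * 0.01007) * 1000
Stretch = 97.26 mm


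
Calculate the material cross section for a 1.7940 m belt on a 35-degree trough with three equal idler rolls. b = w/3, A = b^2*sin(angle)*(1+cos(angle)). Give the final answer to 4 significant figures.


b = 1.7940/3 = 0.598 m
A = 0.598^2 * sin(35 deg) * (1 + cos(35 deg))
A = 0.3731 m^2


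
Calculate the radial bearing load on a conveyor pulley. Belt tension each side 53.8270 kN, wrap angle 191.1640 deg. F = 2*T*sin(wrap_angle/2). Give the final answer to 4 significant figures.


F = 2 * 53.8270 * sin(191.1640/2 deg)
F = 107.1 kN


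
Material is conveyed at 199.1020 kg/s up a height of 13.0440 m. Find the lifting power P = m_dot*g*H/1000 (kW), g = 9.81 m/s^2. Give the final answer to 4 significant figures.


P = 199.1020 * 9.81 * 13.0440 / 1000
P = 25.48 kW


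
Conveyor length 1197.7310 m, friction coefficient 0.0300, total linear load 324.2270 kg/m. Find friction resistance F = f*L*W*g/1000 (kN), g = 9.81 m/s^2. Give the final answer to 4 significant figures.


F = 0.0300 * 1197.7310 * 324.2270 * 9.81 / 1000
F = 114.3 kN


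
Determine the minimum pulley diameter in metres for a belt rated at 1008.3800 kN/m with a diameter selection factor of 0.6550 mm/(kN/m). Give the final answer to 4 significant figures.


D = 1008.3800 * 0.6550 / 1000
D = 0.6605 m


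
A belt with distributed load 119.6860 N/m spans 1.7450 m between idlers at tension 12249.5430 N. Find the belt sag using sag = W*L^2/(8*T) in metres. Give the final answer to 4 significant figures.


sag = 119.6860 * 1.7450^2 / (8 * 12249.5430)
sag = 0.003719 m


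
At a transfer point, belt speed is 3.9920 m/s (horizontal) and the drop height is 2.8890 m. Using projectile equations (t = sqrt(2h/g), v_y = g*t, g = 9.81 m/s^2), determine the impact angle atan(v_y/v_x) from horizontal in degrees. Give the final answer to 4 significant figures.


t = sqrt(2*2.8890/9.81) = 0.767457 s
v_y = 9.81 * 0.767457 = 7.52875 m/s
angle = atan(7.52875 / 3.9920) = 62.07 deg


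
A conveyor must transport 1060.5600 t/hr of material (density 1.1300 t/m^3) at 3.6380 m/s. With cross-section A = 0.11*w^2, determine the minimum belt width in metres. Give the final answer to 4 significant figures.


A_req = 1060.5600 / (3.6380 * 1.1300 * 3600) = 0.0716624 m^2
w = sqrt(0.0716624 / 0.11)
w = 0.8071 m


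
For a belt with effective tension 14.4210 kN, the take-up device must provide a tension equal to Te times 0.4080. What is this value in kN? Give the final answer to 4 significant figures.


T_tu = 14.4210 * 0.4080
T_tu = 5.884 kN


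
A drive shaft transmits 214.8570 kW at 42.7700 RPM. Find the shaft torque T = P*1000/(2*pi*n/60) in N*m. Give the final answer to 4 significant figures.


omega = 2*pi*42.7700/60 = 4.47886 rad/s
T = 214.8570*1000 / 4.47886
T = 47970 N*m


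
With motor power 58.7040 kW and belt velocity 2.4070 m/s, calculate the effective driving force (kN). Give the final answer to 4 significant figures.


Te = P / v = 58.7040 / 2.4070
Te = 24.39 kN


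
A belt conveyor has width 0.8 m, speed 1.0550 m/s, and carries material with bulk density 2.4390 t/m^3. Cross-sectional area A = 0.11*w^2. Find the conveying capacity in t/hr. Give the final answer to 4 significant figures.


A = 0.11 * 0.8^2 = 0.0704 m^2
C = 0.0704 * 1.0550 * 2.4390 * 3600
C = 652.1 t/hr


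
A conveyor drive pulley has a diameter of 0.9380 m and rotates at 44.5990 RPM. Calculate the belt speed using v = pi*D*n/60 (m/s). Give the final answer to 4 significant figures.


v = pi * 0.9380 * 44.5990 / 60
v = 2.190 m/s


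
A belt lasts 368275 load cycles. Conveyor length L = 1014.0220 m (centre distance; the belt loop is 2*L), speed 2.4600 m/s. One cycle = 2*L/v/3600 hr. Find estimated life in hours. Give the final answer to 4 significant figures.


cycle_time = 2 * 1014.0220 / 2.4600 / 3600 = 0.229002 hr
life = 368275 * 0.229002 = 84340 hours


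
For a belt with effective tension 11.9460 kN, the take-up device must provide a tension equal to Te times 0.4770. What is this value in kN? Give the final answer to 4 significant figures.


T_tu = 11.9460 * 0.4770
T_tu = 5.698 kN


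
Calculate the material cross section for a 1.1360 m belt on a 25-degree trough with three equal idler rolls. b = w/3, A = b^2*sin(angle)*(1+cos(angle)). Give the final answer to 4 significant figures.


b = 1.1360/3 = 0.378667 m
A = 0.378667^2 * sin(25 deg) * (1 + cos(25 deg))
A = 0.1155 m^2


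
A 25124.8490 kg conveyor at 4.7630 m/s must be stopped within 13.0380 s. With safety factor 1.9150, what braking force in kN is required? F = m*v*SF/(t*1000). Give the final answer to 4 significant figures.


F = 25124.8490 * 4.7630 / 13.0380 * 1.9150 / 1000
F = 17.58 kN


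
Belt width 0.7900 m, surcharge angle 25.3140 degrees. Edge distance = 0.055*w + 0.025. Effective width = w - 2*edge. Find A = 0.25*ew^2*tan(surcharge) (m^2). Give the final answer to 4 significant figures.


edge = 0.055*0.7900 + 0.025 = 0.06845 m
ew = 0.7900 - 2*0.06845 = 0.6531 m
A = 0.25 * 0.6531^2 * tan(25.3140 deg)
A = 0.05044 m^2


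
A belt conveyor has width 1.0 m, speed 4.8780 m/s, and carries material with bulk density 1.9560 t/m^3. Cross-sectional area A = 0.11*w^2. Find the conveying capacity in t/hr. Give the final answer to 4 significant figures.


A = 0.11 * 1.0^2 = 0.11 m^2
C = 0.11 * 4.8780 * 1.9560 * 3600
C = 3778 t/hr


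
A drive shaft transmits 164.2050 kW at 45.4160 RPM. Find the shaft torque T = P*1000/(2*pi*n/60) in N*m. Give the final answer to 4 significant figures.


omega = 2*pi*45.4160/60 = 4.75595 rad/s
T = 164.2050*1000 / 4.75595
T = 34530 N*m


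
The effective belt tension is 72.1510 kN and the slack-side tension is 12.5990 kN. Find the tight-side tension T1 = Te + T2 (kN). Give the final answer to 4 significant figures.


T1 = Te + T2 = 72.1510 + 12.5990
T1 = 84.75 kN


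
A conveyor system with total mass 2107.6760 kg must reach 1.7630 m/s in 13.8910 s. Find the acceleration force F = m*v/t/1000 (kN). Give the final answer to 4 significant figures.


F = 2107.6760 * 1.7630 / 13.8910 / 1000
F = 0.2675 kN


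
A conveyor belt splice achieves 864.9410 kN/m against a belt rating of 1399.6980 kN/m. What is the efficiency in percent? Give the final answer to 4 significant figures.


Eff = 864.9410 / 1399.6980 * 100
Eff = 61.79 %


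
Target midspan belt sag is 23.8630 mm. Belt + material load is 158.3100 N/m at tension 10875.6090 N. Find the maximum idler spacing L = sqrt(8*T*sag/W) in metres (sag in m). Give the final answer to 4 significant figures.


sag = 23.8630/1000 = 0.023863 m
L = sqrt(8 * 10875.6090 * 0.023863 / 158.3100)
L = 3.621 m


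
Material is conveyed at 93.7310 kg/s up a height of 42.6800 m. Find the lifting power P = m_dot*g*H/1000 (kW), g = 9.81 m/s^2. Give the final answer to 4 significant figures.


P = 93.7310 * 9.81 * 42.6800 / 1000
P = 39.24 kW


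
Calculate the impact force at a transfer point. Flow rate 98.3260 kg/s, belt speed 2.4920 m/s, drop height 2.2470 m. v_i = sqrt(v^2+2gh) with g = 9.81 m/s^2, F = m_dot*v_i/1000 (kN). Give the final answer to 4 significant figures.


v_i = sqrt(2.4920^2 + 2*9.81*2.2470) = 7.09198 m/s
F = 98.3260 * 7.09198 / 1000
F = 0.6973 kN


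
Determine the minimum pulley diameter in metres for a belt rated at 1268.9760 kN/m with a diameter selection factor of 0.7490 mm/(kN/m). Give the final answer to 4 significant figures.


D = 1268.9760 * 0.7490 / 1000
D = 0.9505 m


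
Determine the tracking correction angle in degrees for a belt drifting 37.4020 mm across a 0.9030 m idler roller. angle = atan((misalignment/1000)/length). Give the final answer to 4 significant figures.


misalign_m = 37.4020 / 1000 = 0.037402 m
angle = atan(0.037402 / 0.9030)
angle = 2.372 deg


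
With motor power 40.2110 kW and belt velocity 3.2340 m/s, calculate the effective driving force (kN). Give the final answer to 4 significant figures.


Te = P / v = 40.2110 / 3.2340
Te = 12.43 kN


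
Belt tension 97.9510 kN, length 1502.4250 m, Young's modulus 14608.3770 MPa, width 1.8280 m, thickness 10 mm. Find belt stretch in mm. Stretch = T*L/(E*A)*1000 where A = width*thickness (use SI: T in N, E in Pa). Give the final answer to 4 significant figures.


A = 1.8280 * 0.01 = 0.01828 m^2
Stretch = 97.9510*1000 * 1502.4250 / (14608.3770e6 * 0.01828) * 1000
Stretch = 551.1 mm


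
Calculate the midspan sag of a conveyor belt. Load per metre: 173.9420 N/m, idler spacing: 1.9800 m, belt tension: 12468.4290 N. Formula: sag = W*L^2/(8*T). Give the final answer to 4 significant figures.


sag = 173.9420 * 1.9800^2 / (8 * 12468.4290)
sag = 0.006836 m


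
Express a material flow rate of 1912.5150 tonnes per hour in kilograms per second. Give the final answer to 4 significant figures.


m_dot = 1912.5150 * 1000 / 3600
m_dot = 531.3 kg/s


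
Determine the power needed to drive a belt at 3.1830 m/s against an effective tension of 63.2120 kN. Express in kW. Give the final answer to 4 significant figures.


P = Te * v = 63.2120 * 3.1830
P = 201.2 kW


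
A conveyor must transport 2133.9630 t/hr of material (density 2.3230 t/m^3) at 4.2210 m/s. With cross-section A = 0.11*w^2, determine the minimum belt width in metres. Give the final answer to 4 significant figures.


A_req = 2133.9630 / (4.2210 * 2.3230 * 3600) = 0.0604533 m^2
w = sqrt(0.0604533 / 0.11)
w = 0.7413 m


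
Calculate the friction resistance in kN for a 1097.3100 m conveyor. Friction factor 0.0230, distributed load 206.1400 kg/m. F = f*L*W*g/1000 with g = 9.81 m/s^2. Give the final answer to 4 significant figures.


F = 0.0230 * 1097.3100 * 206.1400 * 9.81 / 1000
F = 51.04 kN


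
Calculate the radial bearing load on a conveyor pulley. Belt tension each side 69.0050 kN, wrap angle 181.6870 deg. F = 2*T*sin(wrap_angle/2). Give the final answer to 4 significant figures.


F = 2 * 69.0050 * sin(181.6870/2 deg)
F = 138.0 kN


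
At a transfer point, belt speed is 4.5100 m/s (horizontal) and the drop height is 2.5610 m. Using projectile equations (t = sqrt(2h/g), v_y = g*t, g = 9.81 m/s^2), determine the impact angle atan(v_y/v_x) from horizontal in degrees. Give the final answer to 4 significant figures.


t = sqrt(2*2.5610/9.81) = 0.722579 s
v_y = 9.81 * 0.722579 = 7.0885 m/s
angle = atan(7.0885 / 4.5100) = 57.53 deg


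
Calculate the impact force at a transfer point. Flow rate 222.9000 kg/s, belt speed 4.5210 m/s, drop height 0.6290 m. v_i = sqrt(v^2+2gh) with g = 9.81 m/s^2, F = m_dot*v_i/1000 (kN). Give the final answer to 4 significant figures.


v_i = sqrt(4.5210^2 + 2*9.81*0.6290) = 5.72542 m/s
F = 222.9000 * 5.72542 / 1000
F = 1.276 kN


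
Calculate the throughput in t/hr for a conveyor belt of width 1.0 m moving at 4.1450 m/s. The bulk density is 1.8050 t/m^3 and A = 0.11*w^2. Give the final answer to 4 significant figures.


A = 0.11 * 1.0^2 = 0.11 m^2
C = 0.11 * 4.1450 * 1.8050 * 3600
C = 2963 t/hr


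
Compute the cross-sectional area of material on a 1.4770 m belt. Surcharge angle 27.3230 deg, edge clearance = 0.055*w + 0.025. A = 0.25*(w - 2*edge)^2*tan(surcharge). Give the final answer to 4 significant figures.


edge = 0.055*1.4770 + 0.025 = 0.106235 m
ew = 1.4770 - 2*0.106235 = 1.26453 m
A = 0.25 * 1.26453^2 * tan(27.3230 deg)
A = 0.2065 m^2


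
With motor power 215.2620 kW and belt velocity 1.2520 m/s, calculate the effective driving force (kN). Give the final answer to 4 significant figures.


Te = P / v = 215.2620 / 1.2520
Te = 171.9 kN


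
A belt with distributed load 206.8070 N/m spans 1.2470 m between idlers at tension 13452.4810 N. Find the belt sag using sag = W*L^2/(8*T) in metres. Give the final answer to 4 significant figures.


sag = 206.8070 * 1.2470^2 / (8 * 13452.4810)
sag = 0.002988 m


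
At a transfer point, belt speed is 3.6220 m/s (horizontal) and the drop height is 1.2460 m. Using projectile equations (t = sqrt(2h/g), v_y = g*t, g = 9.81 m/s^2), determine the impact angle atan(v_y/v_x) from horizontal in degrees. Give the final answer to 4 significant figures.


t = sqrt(2*1.2460/9.81) = 0.50401 s
v_y = 9.81 * 0.50401 = 4.94434 m/s
angle = atan(4.94434 / 3.6220) = 53.78 deg


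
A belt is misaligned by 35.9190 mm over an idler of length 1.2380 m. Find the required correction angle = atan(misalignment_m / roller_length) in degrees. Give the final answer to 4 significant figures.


misalign_m = 35.9190 / 1000 = 0.035919 m
angle = atan(0.035919 / 1.2380)
angle = 1.662 deg


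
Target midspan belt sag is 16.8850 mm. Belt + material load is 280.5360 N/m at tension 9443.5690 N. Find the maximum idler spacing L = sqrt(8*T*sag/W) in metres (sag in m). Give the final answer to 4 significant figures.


sag = 16.8850/1000 = 0.016885 m
L = sqrt(8 * 9443.5690 * 0.016885 / 280.5360)
L = 2.132 m


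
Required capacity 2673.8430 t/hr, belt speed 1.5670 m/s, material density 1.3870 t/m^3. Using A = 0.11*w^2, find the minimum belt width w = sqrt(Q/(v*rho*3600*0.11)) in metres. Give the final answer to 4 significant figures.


A_req = 2673.8430 / (1.5670 * 1.3870 * 3600) = 0.341734 m^2
w = sqrt(0.341734 / 0.11)
w = 1.763 m


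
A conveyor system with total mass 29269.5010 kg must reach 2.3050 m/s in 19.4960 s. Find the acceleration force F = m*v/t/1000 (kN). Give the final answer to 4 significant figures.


F = 29269.5010 * 2.3050 / 19.4960 / 1000
F = 3.461 kN


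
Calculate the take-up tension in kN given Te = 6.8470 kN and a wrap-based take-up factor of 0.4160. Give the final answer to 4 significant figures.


T_tu = 6.8470 * 0.4160
T_tu = 2.848 kN


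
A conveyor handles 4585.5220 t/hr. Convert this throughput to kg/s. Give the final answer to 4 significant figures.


m_dot = 4585.5220 * 1000 / 3600
m_dot = 1274 kg/s


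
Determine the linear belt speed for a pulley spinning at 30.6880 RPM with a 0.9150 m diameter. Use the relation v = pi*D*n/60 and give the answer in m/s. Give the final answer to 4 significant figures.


v = pi * 0.9150 * 30.6880 / 60
v = 1.470 m/s


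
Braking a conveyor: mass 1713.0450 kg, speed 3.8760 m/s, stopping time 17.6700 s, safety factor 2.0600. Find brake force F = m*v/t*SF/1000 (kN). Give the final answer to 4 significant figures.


F = 1713.0450 * 3.8760 / 17.6700 * 2.0600 / 1000
F = 0.7741 kN


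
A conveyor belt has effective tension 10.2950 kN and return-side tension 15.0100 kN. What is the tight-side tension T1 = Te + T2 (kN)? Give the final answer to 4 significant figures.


T1 = Te + T2 = 10.2950 + 15.0100
T1 = 25.30 kN


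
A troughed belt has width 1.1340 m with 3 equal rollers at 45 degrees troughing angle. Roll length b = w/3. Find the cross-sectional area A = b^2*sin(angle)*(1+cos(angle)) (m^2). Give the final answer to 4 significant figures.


b = 1.1340/3 = 0.378 m
A = 0.378^2 * sin(45 deg) * (1 + cos(45 deg))
A = 0.1725 m^2


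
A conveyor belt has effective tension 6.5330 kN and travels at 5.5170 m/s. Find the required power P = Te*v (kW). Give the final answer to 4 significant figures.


P = Te * v = 6.5330 * 5.5170
P = 36.04 kW


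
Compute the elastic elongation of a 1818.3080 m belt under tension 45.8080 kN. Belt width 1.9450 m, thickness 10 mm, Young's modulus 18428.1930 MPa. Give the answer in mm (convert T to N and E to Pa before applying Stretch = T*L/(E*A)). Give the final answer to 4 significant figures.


A = 1.9450 * 0.01 = 0.01945 m^2
Stretch = 45.8080*1000 * 1818.3080 / (18428.1930e6 * 0.01945) * 1000
Stretch = 232.4 mm


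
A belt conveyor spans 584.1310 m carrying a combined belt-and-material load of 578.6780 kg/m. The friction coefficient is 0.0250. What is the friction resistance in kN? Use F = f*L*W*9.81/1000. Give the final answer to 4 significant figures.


F = 0.0250 * 584.1310 * 578.6780 * 9.81 / 1000
F = 82.90 kN


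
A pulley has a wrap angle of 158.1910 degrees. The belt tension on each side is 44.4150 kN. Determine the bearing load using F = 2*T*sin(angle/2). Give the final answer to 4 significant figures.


F = 2 * 44.4150 * sin(158.1910/2 deg)
F = 87.23 kN


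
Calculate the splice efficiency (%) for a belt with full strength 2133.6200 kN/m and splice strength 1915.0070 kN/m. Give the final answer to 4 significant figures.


Eff = 1915.0070 / 2133.6200 * 100
Eff = 89.75 %


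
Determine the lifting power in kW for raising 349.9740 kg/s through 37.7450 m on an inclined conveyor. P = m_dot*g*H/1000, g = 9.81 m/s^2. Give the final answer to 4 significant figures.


P = 349.9740 * 9.81 * 37.7450 / 1000
P = 129.6 kW


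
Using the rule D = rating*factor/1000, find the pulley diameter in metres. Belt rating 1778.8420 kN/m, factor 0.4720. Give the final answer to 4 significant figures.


D = 1778.8420 * 0.4720 / 1000
D = 0.8396 m


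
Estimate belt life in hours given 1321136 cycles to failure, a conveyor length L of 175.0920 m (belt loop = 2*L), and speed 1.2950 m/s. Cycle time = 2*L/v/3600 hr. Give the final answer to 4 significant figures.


cycle_time = 2 * 175.0920 / 1.2950 / 3600 = 0.0751145 hr
life = 1321136 * 0.0751145 = 99240 hours


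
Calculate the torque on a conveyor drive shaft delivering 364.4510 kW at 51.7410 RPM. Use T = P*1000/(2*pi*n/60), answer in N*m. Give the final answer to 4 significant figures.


omega = 2*pi*51.7410/60 = 5.4183 rad/s
T = 364.4510*1000 / 5.4183
T = 67260 N*m


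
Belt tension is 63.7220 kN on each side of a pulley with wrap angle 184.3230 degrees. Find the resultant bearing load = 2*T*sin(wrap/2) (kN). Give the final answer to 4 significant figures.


F = 2 * 63.7220 * sin(184.3230/2 deg)
F = 127.4 kN


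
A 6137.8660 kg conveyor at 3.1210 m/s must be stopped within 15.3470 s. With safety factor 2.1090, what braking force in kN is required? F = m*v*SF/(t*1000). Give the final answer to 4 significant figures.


F = 6137.8660 * 3.1210 / 15.3470 * 2.1090 / 1000
F = 2.632 kN


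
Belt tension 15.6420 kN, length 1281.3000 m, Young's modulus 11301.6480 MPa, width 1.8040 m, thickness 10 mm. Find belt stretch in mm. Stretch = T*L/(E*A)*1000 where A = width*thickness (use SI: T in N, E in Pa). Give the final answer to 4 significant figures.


A = 1.8040 * 0.01 = 0.01804 m^2
Stretch = 15.6420*1000 * 1281.3000 / (11301.6480e6 * 0.01804) * 1000
Stretch = 98.30 mm


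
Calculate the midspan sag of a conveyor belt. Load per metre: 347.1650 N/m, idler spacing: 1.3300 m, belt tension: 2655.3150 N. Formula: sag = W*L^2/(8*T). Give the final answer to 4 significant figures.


sag = 347.1650 * 1.3300^2 / (8 * 2655.3150)
sag = 0.02891 m


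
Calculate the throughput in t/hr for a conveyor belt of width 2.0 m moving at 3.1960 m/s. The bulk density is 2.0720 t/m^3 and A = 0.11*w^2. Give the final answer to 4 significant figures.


A = 0.11 * 2.0^2 = 0.44 m^2
C = 0.44 * 3.1960 * 2.0720 * 3600
C = 10490 t/hr


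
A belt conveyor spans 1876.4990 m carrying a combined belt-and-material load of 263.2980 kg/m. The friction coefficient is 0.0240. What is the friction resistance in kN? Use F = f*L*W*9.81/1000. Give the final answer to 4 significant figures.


F = 0.0240 * 1876.4990 * 263.2980 * 9.81 / 1000
F = 116.3 kN


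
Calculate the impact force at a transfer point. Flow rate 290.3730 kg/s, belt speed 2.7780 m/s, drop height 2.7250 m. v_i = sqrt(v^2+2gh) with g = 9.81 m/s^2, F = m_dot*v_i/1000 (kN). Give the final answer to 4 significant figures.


v_i = sqrt(2.7780^2 + 2*9.81*2.7250) = 7.82188 m/s
F = 290.3730 * 7.82188 / 1000
F = 2.271 kN


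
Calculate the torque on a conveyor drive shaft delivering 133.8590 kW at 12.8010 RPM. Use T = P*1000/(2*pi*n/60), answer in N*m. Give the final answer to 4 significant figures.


omega = 2*pi*12.8010/60 = 1.34052 rad/s
T = 133.8590*1000 / 1.34052
T = 99860 N*m


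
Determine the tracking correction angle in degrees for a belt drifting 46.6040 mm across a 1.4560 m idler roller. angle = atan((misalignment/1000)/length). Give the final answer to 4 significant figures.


misalign_m = 46.6040 / 1000 = 0.046604 m
angle = atan(0.046604 / 1.4560)
angle = 1.833 deg


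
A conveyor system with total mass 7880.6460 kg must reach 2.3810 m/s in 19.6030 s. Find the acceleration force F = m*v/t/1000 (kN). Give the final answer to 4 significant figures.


F = 7880.6460 * 2.3810 / 19.6030 / 1000
F = 0.9572 kN


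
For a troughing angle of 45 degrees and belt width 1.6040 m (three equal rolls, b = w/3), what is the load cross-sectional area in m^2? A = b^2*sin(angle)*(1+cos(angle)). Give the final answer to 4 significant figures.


b = 1.6040/3 = 0.534667 m
A = 0.534667^2 * sin(45 deg) * (1 + cos(45 deg))
A = 0.3451 m^2


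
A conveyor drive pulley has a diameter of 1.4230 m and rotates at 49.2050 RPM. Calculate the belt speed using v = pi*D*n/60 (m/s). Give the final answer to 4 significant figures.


v = pi * 1.4230 * 49.2050 / 60
v = 3.666 m/s


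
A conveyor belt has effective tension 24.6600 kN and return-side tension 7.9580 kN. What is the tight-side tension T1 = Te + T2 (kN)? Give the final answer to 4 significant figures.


T1 = Te + T2 = 24.6600 + 7.9580
T1 = 32.62 kN


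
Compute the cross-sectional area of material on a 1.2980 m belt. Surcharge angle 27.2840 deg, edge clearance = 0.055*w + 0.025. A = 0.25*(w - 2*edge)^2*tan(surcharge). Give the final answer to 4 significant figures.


edge = 0.055*1.2980 + 0.025 = 0.09639 m
ew = 1.2980 - 2*0.09639 = 1.10522 m
A = 0.25 * 1.10522^2 * tan(27.2840 deg)
A = 0.1575 m^2


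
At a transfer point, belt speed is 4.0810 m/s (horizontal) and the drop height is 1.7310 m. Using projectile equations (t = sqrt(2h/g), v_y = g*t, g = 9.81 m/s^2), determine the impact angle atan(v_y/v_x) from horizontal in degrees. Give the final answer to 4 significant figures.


t = sqrt(2*1.7310/9.81) = 0.594058 s
v_y = 9.81 * 0.594058 = 5.82771 m/s
angle = atan(5.82771 / 4.0810) = 55.00 deg


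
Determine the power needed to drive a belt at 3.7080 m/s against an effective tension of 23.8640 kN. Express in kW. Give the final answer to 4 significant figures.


P = Te * v = 23.8640 * 3.7080
P = 88.49 kW


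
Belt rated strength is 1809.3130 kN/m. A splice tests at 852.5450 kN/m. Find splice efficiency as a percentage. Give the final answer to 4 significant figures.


Eff = 852.5450 / 1809.3130 * 100
Eff = 47.12 %


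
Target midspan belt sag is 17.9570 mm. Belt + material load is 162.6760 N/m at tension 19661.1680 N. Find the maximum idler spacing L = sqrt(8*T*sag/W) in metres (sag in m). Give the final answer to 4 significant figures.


sag = 17.9570/1000 = 0.017957 m
L = sqrt(8 * 19661.1680 * 0.017957 / 162.6760)
L = 4.167 m


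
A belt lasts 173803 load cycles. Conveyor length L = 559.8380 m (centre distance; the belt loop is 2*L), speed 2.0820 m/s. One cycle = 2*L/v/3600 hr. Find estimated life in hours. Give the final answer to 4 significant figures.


cycle_time = 2 * 559.8380 / 2.0820 / 3600 = 0.149386 hr
life = 173803 * 0.149386 = 25960 hours


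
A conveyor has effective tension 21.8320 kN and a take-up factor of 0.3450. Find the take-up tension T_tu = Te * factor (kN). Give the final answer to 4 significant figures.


T_tu = 21.8320 * 0.3450
T_tu = 7.532 kN


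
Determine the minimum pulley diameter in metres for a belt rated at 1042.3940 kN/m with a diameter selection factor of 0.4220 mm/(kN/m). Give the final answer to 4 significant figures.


D = 1042.3940 * 0.4220 / 1000
D = 0.4399 m


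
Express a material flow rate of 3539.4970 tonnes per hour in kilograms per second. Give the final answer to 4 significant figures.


m_dot = 3539.4970 * 1000 / 3600
m_dot = 983.2 kg/s


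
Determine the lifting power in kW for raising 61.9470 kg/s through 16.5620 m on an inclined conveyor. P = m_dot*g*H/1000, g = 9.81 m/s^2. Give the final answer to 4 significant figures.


P = 61.9470 * 9.81 * 16.5620 / 1000
P = 10.06 kW


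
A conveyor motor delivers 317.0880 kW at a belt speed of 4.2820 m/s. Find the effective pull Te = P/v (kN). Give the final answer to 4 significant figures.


Te = P / v = 317.0880 / 4.2820
Te = 74.05 kN


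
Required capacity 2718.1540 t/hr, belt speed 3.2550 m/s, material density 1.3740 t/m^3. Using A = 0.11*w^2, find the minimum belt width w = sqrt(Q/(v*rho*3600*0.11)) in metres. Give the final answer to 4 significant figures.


A_req = 2718.1540 / (3.2550 * 1.3740 * 3600) = 0.168824 m^2
w = sqrt(0.168824 / 0.11)
w = 1.239 m


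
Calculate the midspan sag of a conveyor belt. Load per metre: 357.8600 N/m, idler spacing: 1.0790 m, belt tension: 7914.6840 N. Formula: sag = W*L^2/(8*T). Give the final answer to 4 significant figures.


sag = 357.8600 * 1.0790^2 / (8 * 7914.6840)
sag = 0.006580 m


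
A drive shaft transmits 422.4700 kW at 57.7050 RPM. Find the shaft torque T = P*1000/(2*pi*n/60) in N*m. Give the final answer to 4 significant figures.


omega = 2*pi*57.7050/60 = 6.04285 rad/s
T = 422.4700*1000 / 6.04285
T = 69910 N*m


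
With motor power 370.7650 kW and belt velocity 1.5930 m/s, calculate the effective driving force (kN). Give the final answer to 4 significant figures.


Te = P / v = 370.7650 / 1.5930
Te = 232.7 kN


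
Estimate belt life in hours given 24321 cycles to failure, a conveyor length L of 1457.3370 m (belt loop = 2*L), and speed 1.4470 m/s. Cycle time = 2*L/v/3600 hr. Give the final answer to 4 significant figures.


cycle_time = 2 * 1457.3370 / 1.4470 / 3600 = 0.559524 hr
life = 24321 * 0.559524 = 13610 hours


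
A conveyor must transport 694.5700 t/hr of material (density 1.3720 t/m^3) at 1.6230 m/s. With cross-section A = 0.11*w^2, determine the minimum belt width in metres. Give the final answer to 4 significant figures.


A_req = 694.5700 / (1.6230 * 1.3720 * 3600) = 0.0866445 m^2
w = sqrt(0.0866445 / 0.11)
w = 0.8875 m


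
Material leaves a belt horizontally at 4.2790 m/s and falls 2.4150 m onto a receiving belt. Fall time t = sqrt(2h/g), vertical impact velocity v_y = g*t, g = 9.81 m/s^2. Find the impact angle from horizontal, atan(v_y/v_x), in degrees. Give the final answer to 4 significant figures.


t = sqrt(2*2.4150/9.81) = 0.70168 s
v_y = 9.81 * 0.70168 = 6.88348 m/s
angle = atan(6.88348 / 4.2790) = 58.13 deg


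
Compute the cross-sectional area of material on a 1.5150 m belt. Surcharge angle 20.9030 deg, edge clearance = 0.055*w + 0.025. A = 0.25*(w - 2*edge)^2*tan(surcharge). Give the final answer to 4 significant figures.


edge = 0.055*1.5150 + 0.025 = 0.108325 m
ew = 1.5150 - 2*0.108325 = 1.29835 m
A = 0.25 * 1.29835^2 * tan(20.9030 deg)
A = 0.1610 m^2


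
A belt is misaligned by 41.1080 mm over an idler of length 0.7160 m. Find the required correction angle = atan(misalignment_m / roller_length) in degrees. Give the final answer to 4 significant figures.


misalign_m = 41.1080 / 1000 = 0.041108 m
angle = atan(0.041108 / 0.7160)
angle = 3.286 deg


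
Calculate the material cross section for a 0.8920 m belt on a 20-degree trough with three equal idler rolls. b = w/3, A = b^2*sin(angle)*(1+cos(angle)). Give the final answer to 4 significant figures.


b = 0.8920/3 = 0.297333 m
A = 0.297333^2 * sin(20 deg) * (1 + cos(20 deg))
A = 0.05865 m^2


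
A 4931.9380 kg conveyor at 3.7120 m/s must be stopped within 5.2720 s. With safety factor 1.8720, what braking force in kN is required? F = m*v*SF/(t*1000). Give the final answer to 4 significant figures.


F = 4931.9380 * 3.7120 / 5.2720 * 1.8720 / 1000
F = 6.501 kN


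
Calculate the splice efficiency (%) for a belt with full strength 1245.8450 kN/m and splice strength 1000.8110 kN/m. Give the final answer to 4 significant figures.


Eff = 1000.8110 / 1245.8450 * 100
Eff = 80.33 %


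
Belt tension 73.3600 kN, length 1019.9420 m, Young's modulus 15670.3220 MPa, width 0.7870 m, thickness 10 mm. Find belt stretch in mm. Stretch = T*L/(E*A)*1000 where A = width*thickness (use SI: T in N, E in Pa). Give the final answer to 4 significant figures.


A = 0.7870 * 0.01 = 0.00787 m^2
Stretch = 73.3600*1000 * 1019.9420 / (15670.3220e6 * 0.00787) * 1000
Stretch = 606.7 mm


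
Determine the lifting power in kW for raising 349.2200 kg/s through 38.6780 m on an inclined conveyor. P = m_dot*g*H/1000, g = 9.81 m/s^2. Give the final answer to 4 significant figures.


P = 349.2200 * 9.81 * 38.6780 / 1000
P = 132.5 kW


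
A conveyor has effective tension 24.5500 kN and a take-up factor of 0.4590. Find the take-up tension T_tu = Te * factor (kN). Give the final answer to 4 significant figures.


T_tu = 24.5500 * 0.4590
T_tu = 11.27 kN


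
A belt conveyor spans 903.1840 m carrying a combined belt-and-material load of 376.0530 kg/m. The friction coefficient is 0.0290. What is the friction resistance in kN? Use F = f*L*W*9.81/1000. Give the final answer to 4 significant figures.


F = 0.0290 * 903.1840 * 376.0530 * 9.81 / 1000
F = 96.63 kN


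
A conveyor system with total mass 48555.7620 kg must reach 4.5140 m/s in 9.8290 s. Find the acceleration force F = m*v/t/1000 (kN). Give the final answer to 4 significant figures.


F = 48555.7620 * 4.5140 / 9.8290 / 1000
F = 22.30 kN


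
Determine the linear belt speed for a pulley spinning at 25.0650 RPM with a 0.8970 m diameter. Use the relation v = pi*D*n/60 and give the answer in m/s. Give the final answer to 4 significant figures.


v = pi * 0.8970 * 25.0650 / 60
v = 1.177 m/s
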